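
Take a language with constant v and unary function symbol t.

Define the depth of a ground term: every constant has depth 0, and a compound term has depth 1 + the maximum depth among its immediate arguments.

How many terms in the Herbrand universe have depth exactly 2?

Let N_k = |{terms of depth ≤ k}|. Then N_0 = 1 and N_k = 1 + N_{k-1} for k ≥ 1 (one summand per function symbol, arity giving the exponent).
N_0 = 1
N_1 = 1 + 1 = 2
N_2 = 1 + 2 = 3
Terms of depth exactly 2: N_2 − N_1 = 3 − 2 = 1.

1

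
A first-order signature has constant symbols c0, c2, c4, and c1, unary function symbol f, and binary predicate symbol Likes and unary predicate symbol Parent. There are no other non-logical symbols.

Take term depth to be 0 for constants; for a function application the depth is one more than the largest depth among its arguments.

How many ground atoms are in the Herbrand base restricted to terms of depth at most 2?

First count ground terms of depth ≤ 2.
Let N_k = |{terms of depth ≤ k}|. Then N_0 = 4 and N_k = 4 + N_{k-1} for k ≥ 1 (one summand per function symbol, arity giving the exponent).
N_0 = 4
N_1 = 4 + 4 = 8
N_2 = 4 + 8 = 12
Explicitly: c0, c2, c4, c1, f(c0), f(c2), f(c4), f(c1), f(f(c0)), f(f(c2)), f(f(c4)), f(f(c1)).
So |H| = 12.
For each predicate symbol, the number of ground atoms is |H| raised to its arity; summing:
  Likes: 12^2 = 144;  Parent: 12
Total ground atoms: 144 + 12 = 156.

156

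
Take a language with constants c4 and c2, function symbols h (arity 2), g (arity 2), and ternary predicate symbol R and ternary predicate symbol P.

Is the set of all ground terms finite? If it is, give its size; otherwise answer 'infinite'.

The signature has at least one function symbol (h, arity 2) and at least one constant (c4).
Iterating h gives infinitely many distinct ground terms: c4, h(c4, c4), h(h(c4, c4), h(c4, c4)), ...
So the Herbrand universe is infinite.

infinite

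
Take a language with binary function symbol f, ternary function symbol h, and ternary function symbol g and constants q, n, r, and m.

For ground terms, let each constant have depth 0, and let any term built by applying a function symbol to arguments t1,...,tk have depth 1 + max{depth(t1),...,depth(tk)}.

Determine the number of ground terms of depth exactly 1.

144

Count level by level. With function symbols f/2, h/3, g/3, the terms of depth ≤ k are the 4 constants together with each function applied to depth-≤(k−1) tuples, so N_k = 4 + N_{k-1}^2 + N_{k-1}^3 + N_{k-1}^3.
N_0 = 4
N_1 = 4 + 4^2 + 4^3 + 4^3 = 148
Terms of depth exactly 1: N_1 − N_0 = 148 − 4 = 144.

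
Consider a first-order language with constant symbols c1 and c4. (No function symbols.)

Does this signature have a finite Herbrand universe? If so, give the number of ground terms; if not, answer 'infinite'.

2

There are no function symbols, so every ground term is one of the 2 constants.
The Herbrand universe is {c1, c4}, which is finite with 2 elements.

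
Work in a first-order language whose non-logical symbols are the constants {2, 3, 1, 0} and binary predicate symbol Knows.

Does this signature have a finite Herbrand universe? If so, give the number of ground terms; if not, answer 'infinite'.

There are no function symbols, so every ground term is one of the 4 constants.
The Herbrand universe is {2, 3, 1, 0}, which is finite with 4 elements.

4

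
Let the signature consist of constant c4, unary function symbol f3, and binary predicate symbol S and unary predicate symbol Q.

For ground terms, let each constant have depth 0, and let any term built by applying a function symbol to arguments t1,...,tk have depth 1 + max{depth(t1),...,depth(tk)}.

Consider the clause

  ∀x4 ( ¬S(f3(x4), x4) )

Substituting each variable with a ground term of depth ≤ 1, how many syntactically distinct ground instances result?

Ground terms of depth ≤ 1:
  Let N_k = |{terms of depth ≤ k}|. Then N_0 = 1 and N_k = 1 + N_{k-1} for k ≥ 1 (one summand per function symbol, arity giving the exponent).
  N_0 = 1
  N_1 = 1 + 1 = 2
  Explicitly: c4, f3(c4).
So there are 2 ground terms available for substitution.
The clause has 1 distinct variable (x4), which appears in the body. In the free term algebra distinct substitutions yield syntactically distinct ground instances.
Number of ground instances = 2.

2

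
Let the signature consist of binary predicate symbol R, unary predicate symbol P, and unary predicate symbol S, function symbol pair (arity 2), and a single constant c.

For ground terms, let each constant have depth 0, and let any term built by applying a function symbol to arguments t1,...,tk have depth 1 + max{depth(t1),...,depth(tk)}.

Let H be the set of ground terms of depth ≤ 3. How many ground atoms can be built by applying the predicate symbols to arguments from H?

First count ground terms of depth ≤ 3.
Let N_k count ground terms of depth at most k. Each non-constant term of depth ≤ k is some function symbol applied to depth-≤(k−1) arguments, giving N_k = 1 + N_{k-1}^2.
N_0 = 1
N_1 = 1 + 1^2 = 2
N_2 = 1 + 2^2 = 5
N_3 = 1 + 5^2 = 26
So |H| = 26.
Ground atoms are formed by filling each argument slot of a predicate with a term from H, so an r-ary predicate gives |H|^r atoms:
  R: 26^2 = 676;  P: 26;  S: 26
Total ground atoms: 676 + 26 + 26 = 728.

728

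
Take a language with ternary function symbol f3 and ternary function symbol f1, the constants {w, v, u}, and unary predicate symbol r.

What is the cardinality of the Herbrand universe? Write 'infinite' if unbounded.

The signature has at least one function symbol (f3, arity 3) and at least one constant (w).
Iterating f3 gives infinitely many distinct ground terms: w, f3(w, w, w), f3(f3(w, w, w), f3(w, w, w), f3(w, w, w)), ...
So the Herbrand universe is infinite.

infinite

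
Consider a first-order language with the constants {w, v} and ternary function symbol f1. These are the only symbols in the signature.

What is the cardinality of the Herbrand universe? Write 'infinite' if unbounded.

The signature has at least one function symbol (f1, arity 3) and at least one constant (w).
Iterating f1 gives infinitely many distinct ground terms: w, f1(w, w, w), f1(f1(w, w, w), f1(w, w, w), f1(w, w, w)), ...
So the Herbrand universe is infinite.

infinite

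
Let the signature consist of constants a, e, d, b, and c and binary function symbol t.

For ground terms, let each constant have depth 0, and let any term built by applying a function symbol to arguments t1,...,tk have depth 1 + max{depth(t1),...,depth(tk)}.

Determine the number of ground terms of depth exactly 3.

818125

Let N_k = |{terms of depth ≤ k}|. Then N_0 = 5 and N_k = 5 + N_{k-1}^2 for k ≥ 1 (one summand per function symbol, arity giving the exponent).
N_0 = 5
N_1 = 5 + 5^2 = 30
N_2 = 5 + 30^2 = 905
N_3 = 5 + 905^2 = 819030
Terms of depth exactly 3: N_3 − N_2 = 819030 − 905 = 818125.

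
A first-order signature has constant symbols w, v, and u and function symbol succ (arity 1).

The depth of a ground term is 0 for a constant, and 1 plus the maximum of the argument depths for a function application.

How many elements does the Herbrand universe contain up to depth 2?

9

If N_k denotes the number of depth-≤k ground terms, the 3 constants give N_0 = 3, and each function symbol of arity r contributes N_{k-1}^r new terms at level k: N_k = 3 + N_{k-1}.
N_0 = 3
N_1 = 3 + 3 = 6
N_2 = 3 + 6 = 9
Explicitly: w, v, u, succ(w), succ(v), succ(u), succ(succ(w)), succ(succ(v)), succ(succ(u)).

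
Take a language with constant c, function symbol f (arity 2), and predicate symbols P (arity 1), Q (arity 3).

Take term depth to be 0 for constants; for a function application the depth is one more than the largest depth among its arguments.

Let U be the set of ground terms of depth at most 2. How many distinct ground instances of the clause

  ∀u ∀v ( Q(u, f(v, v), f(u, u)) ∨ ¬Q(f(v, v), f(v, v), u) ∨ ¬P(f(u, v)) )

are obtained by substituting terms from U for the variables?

Ground terms of depth ≤ 2:
  If N_k denotes the number of depth-≤k ground terms, the 1 constant gives N_0 = 1, and each function symbol of arity r contributes N_{k-1}^r new terms at level k: N_k = 1 + N_{k-1}^2.
  N_0 = 1
  N_1 = 1 + 1^2 = 2
  N_2 = 1 + 2^2 = 5
  Explicitly: c, f(c, c), f(c, f(c, c)), f(f(c, c), c), f(f(c, c), f(c, c)).
So there are 5 ground terms available for substitution.
Each of u, v ranges independently over the available ground terms, and distinct assignments produce distinct instances.
Number of ground instances = 5^2 = 25.

25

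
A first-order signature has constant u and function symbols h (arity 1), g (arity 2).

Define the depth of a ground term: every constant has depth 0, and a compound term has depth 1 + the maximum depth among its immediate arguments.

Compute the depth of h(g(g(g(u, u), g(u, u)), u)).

depth(g(u, u)) = 1 + max(0, 0) = 1
depth(g(g(u, u), g(u, u))) = 1 + max(1, 1) = 2
depth(g(g(g(u, u), g(u, u)), u)) = 1 + max(2, 0) = 3
depth(h(g(g(g(u, u), g(u, u)), u))) = 1 + depth(g(g(g(u, u), g(u, u)), u)) = 1 + 3 = 4

4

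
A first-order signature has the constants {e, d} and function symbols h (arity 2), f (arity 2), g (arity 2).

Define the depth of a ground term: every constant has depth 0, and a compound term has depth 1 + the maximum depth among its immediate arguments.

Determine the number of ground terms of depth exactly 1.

12

Write N_k for the number of ground terms of depth ≤ k. A term of depth ≤ k is either a constant or a function symbol applied to arguments of depth ≤ k−1, so N_k = 2 + N_{k-1}^2 + N_{k-1}^2 + N_{k-1}^2.
N_0 = 2
N_1 = 2 + 2^2 + 2^2 + 2^2 = 14
Terms of depth exactly 1: N_1 − N_0 = 14 − 2 = 12.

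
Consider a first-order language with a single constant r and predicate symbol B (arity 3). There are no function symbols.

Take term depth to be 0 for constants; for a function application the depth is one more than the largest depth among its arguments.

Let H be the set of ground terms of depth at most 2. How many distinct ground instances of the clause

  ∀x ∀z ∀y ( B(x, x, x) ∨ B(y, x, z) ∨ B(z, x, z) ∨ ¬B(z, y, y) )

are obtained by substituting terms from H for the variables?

Ground terms of depth ≤ 2:
  With no function symbols every ground term is a constant, so there is exactly 1 ground term at every depth bound.
  N_0 = 1
  N_1 = 1
  N_2 = 1
So there is exactly 1 ground term available for substitution.
Each of x, z, y ranges independently over the available ground terms, and distinct assignments produce distinct instances.
Number of ground instances = 1^3 = 1.

1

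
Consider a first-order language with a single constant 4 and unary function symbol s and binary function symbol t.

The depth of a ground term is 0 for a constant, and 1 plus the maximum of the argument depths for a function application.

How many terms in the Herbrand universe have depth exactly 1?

Count level by level. With function symbols s/1, t/2, the terms of depth ≤ k are the 1 constant together with each function applied to depth-≤(k−1) tuples, so N_k = 1 + N_{k-1} + N_{k-1}^2.
N_0 = 1
N_1 = 1 + 1 + 1^2 = 3
Terms of depth exactly 1: N_1 − N_0 = 3 − 1 = 2.

2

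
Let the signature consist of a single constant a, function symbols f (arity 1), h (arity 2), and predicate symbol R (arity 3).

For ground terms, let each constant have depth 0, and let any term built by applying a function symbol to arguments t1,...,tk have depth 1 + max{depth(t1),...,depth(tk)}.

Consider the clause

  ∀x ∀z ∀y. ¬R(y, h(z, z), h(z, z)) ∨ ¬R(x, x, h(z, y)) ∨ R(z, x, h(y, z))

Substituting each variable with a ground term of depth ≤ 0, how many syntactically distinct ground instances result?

Ground terms of depth ≤ 0:
  Let N_k = |{terms of depth ≤ k}|. Then N_0 = 1 and N_k = 1 + N_{k-1} + N_{k-1}^2 for k ≥ 1 (one summand per function symbol, arity giving the exponent).
  N_0 = 1
  Explicitly: a.
So there is exactly 1 ground term available for substitution.
The clause has 3 distinct variables (x, z, y), each appearing in the body. In the free term algebra distinct substitutions yield syntactically distinct ground instances.
Number of ground instances = 1^3 = 1.

1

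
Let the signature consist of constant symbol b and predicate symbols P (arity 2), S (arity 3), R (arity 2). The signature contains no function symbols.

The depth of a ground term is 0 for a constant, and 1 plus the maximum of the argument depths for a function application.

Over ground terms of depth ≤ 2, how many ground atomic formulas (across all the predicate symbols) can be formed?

First count ground terms of depth ≤ 2.
With no function symbols every ground term is a constant, so there is exactly 1 ground term at every depth bound.
N_0 = 1
N_1 = 1
N_2 = 1
Explicitly: b.
So |H| = 1.
A ground atom is a predicate applied to a tuple of terms from H, so the count is the sum over predicates of |H|^arity:
  P: 1^2 = 1;  S: 1^3 = 1;  R: 1^2 = 1
Total ground atoms: 1 + 1 + 1 = 3.

3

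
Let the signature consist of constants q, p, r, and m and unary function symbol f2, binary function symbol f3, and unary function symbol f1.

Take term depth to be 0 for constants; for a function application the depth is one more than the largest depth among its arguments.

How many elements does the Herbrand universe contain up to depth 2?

844

Count level by level. With function symbols f2/1, f3/2, f1/1, the terms of depth ≤ k are the 4 constants together with each function applied to depth-≤(k−1) tuples, so N_k = 4 + N_{k-1} + N_{k-1}^2 + N_{k-1}.
N_0 = 4
N_1 = 4 + 4 + 4^2 + 4 = 28
N_2 = 4 + 28 + 28^2 + 28 = 844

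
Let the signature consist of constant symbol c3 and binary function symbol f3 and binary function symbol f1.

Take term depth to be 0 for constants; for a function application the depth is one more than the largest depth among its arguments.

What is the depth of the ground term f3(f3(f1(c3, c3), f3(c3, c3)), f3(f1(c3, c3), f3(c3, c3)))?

depth(f1(c3, c3)) = 1 + max(0, 0) = 1
depth(f3(c3, c3)) = 1 + max(0, 0) = 1
depth(f3(f1(c3, c3), f3(c3, c3))) = 1 + max(1, 1) = 2
depth(f3(f3(f1(c3, c3), f3(c3, c3)), f3(f1(c3, c3), f3(c3, c3)))) = 1 + max(2, 2) = 3

3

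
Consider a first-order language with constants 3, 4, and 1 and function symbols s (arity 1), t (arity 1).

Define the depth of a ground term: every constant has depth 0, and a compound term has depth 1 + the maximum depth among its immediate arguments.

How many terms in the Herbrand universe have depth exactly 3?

Let N_k count ground terms of depth at most k. Each non-constant term of depth ≤ k is some function symbol applied to depth-≤(k−1) arguments, giving N_k = 3 + N_{k-1} + N_{k-1}.
N_0 = 3
N_1 = 3 + 3 + 3 = 9
N_2 = 3 + 9 + 9 = 21
N_3 = 3 + 21 + 21 = 45
Terms of depth exactly 3: N_3 − N_2 = 45 − 21 = 24.

24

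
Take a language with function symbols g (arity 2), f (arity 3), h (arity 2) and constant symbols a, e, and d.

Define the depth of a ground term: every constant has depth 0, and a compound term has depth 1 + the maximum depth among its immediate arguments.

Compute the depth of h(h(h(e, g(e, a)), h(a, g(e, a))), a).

depth(g(e, a)) = 1 + max(0, 0) = 1
depth(h(e, g(e, a))) = 1 + max(0, 1) = 2
depth(h(a, g(e, a))) = 1 + max(0, 1) = 2
depth(h(h(e, g(e, a)), h(a, g(e, a)))) = 1 + max(2, 2) = 3
depth(h(h(h(e, g(e, a)), h(a, g(e, a))), a)) = 1 + max(3, 0) = 4

4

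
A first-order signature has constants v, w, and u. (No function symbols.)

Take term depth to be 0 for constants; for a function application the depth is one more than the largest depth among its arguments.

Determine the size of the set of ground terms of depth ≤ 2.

With no function symbols every ground term is a constant, so there are exactly 3 ground terms at every depth bound.
N_0 = 3
N_1 = 3
N_2 = 3
Explicitly: v, w, u.

3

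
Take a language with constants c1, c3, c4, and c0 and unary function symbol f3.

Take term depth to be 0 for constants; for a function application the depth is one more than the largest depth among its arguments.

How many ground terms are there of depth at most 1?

8

Write N_k for the number of ground terms of depth ≤ k. A term of depth ≤ k is either a constant or a function symbol applied to arguments of depth ≤ k−1, so N_k = 4 + N_{k-1}.
N_0 = 4
N_1 = 4 + 4 = 8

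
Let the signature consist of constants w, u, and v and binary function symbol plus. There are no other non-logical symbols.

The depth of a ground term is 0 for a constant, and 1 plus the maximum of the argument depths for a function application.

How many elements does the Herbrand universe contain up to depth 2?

147

Write N_k for the number of ground terms of depth ≤ k. A term of depth ≤ k is either a constant or a function symbol applied to arguments of depth ≤ k−1, so N_k = 3 + N_{k-1}^2.
N_0 = 3
N_1 = 3 + 3^2 = 12
N_2 = 3 + 12^2 = 147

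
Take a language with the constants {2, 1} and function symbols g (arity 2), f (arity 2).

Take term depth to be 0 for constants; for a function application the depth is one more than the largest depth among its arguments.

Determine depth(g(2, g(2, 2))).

2

depth(g(2, 2)) = 1 + max(0, 0) = 1
depth(g(2, g(2, 2))) = 1 + max(0, 1) = 2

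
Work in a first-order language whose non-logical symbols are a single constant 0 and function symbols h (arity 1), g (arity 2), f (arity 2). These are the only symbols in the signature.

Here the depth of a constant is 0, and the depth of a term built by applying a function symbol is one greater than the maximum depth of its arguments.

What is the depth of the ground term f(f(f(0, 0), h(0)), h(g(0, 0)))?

depth(f(0, 0)) = 1 + max(0, 0) = 1
depth(h(0)) = 1 + depth(0) = 1 + 0 = 1
depth(f(f(0, 0), h(0))) = 1 + max(1, 1) = 2
depth(g(0, 0)) = 1 + max(0, 0) = 1
depth(h(g(0, 0))) = 1 + depth(g(0, 0)) = 1 + 1 = 2
depth(f(f(f(0, 0), h(0)), h(g(0, 0)))) = 1 + max(2, 2) = 3

3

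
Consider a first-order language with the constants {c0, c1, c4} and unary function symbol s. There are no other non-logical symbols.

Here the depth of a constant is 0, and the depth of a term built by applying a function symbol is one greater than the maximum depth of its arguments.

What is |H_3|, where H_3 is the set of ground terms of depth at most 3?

12

Let N_k = |{terms of depth ≤ k}|. Then N_0 = 3 and N_k = 3 + N_{k-1} for k ≥ 1 (one summand per function symbol, arity giving the exponent).
N_0 = 3
N_1 = 3 + 3 = 6
N_2 = 3 + 6 = 9
N_3 = 3 + 9 = 12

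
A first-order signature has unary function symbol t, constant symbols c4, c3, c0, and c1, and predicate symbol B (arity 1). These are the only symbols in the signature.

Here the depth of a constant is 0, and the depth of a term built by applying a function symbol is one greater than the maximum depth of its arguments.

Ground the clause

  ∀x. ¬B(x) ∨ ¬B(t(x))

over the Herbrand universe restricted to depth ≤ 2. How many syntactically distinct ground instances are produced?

12

Ground terms of depth ≤ 2:
  Let N_k count ground terms of depth at most k. Each non-constant term of depth ≤ k is some function symbol applied to depth-≤(k−1) arguments, giving N_k = 4 + N_{k-1}.
  N_0 = 4
  N_1 = 4 + 4 = 8
  N_2 = 4 + 8 = 12
  Explicitly: c4, c3, c0, c1, t(c4), t(c3), t(c0), t(c1), t(t(c4)), t(t(c3)), t(t(c0)), t(t(c1)).
So there are 12 ground terms available for substitution.
The body mentions the single quantified variable x; since ground terms form a free algebra, no two substitutions collapse to the same formula.
Number of ground instances = 12.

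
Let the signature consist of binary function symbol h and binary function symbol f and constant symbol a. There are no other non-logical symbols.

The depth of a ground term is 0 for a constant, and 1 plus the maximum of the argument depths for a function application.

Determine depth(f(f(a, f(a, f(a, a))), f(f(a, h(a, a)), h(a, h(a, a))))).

4

depth(f(a, a)) = 1 + max(0, 0) = 1
depth(f(a, f(a, a))) = 1 + max(0, 1) = 2
depth(f(a, f(a, f(a, a)))) = 1 + max(0, 2) = 3
depth(h(a, a)) = 1 + max(0, 0) = 1
depth(f(a, h(a, a))) = 1 + max(0, 1) = 2
depth(h(a, h(a, a))) = 1 + max(0, 1) = 2
depth(f(f(a, h(a, a)), h(a, h(a, a)))) = 1 + max(2, 2) = 3
depth(f(f(a, f(a, f(a, a))), f(f(a, h(a, a)), h(a, h(a, a))))) = 1 + max(3, 3) = 4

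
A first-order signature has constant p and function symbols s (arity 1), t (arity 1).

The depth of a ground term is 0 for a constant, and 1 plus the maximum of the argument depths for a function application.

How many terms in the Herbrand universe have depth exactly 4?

Write N_k for the number of ground terms of depth ≤ k. A term of depth ≤ k is either a constant or a function symbol applied to arguments of depth ≤ k−1, so N_k = 1 + N_{k-1} + N_{k-1}.
N_0 = 1
N_1 = 1 + 1 + 1 = 3
N_2 = 1 + 3 + 3 = 7
N_3 = 1 + 7 + 7 = 15
N_4 = 1 + 15 + 15 = 31
Terms of depth exactly 4: N_4 − N_3 = 31 − 15 = 16.

16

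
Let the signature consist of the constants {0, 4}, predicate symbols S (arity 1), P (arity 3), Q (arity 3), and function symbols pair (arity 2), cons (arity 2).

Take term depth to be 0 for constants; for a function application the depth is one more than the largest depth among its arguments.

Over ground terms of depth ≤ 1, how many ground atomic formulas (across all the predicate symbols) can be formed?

2010

First count ground terms of depth ≤ 1.
If N_k denotes the number of depth-≤k ground terms, the 2 constants give N_0 = 2, and each function symbol of arity r contributes N_{k-1}^r new terms at level k: N_k = 2 + N_{k-1}^2 + N_{k-1}^2.
N_0 = 2
N_1 = 2 + 2^2 + 2^2 = 10
So |H| = 10.
A ground atom is a predicate applied to a tuple of terms from H, so the count is the sum over predicates of |H|^arity:
  S: 10;  P: 10^3 = 1000;  Q: 10^3 = 1000
Total ground atoms: 10 + 1000 + 1000 = 2010.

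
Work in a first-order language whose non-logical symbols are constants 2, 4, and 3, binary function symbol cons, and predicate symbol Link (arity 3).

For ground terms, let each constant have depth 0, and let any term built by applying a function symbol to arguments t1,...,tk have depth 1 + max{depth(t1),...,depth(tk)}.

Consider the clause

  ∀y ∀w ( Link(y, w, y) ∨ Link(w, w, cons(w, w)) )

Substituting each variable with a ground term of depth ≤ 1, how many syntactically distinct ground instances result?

144

Ground terms of depth ≤ 1:
  Count level by level. With function symbols cons/2, the terms of depth ≤ k are the 3 constants together with each function applied to depth-≤(k−1) tuples, so N_k = 3 + N_{k-1}^2.
  N_0 = 3
  N_1 = 3 + 3^2 = 12
So there are 12 ground terms available for substitution.
The body mentions every one of the 2 quantified variables; since ground terms form a free algebra, no two substitutions collapse to the same formula.
Number of ground instances = 12^2 = 144.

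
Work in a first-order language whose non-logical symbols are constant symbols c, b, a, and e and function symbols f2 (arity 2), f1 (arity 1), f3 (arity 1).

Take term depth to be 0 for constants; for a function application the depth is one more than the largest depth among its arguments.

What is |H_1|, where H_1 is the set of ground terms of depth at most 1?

Write N_k for the number of ground terms of depth ≤ k. A term of depth ≤ k is either a constant or a function symbol applied to arguments of depth ≤ k−1, so N_k = 4 + N_{k-1}^2 + N_{k-1} + N_{k-1}.
N_0 = 4
N_1 = 4 + 4^2 + 4 + 4 = 28

28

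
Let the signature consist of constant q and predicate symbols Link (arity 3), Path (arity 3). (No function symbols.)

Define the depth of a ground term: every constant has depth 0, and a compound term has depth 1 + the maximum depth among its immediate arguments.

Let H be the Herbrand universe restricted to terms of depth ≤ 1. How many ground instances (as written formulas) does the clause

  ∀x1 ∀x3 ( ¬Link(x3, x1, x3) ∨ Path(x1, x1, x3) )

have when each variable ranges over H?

Ground terms of depth ≤ 1:
  With no function symbols every ground term is a constant, so there is exactly 1 ground term at every depth bound.
  N_0 = 1
  N_1 = 1
  Explicitly: q.
So there is exactly 1 ground term available for substitution.
Each of x1, x3 ranges independently over the available ground terms, and distinct assignments produce distinct instances.
Number of ground instances = 1^2 = 1.

1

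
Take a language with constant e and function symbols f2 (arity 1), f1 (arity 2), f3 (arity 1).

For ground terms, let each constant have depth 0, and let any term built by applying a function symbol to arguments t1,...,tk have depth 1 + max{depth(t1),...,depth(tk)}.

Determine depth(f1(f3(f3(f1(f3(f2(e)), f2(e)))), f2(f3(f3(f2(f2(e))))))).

6

depth(f2(e)) = 1 + depth(e) = 1 + 0 = 1
depth(f3(f2(e))) = 1 + depth(f2(e)) = 1 + 1 = 2
depth(f1(f3(f2(e)), f2(e))) = 1 + max(2, 1) = 3
depth(f3(f1(f3(f2(e)), f2(e)))) = 1 + depth(f1(f3(f2(e)), f2(e))) = 1 + 3 = 4
depth(f3(f3(f1(f3(f2(e)), f2(e))))) = 1 + depth(f3(f1(f3(f2(e)), f2(e)))) = 1 + 4 = 5
depth(f2(f2(e))) = 1 + depth(f2(e)) = 1 + 1 = 2
depth(f3(f2(f2(e)))) = 1 + depth(f2(f2(e))) = 1 + 2 = 3
depth(f3(f3(f2(f2(e))))) = 1 + depth(f3(f2(f2(e)))) = 1 + 3 = 4
depth(f2(f3(f3(f2(f2(e)))))) = 1 + depth(f3(f3(f2(f2(e))))) = 1 + 4 = 5
depth(f1(f3(f3(f1(f3(f2(e)), f2(e)))), f2(f3(f3(f2(f2(e))))))) = 1 + max(5, 5) = 6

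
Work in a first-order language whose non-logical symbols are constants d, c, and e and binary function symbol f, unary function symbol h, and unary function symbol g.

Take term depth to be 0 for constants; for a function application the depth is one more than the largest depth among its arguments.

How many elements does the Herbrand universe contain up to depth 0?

3

If N_k denotes the number of depth-≤k ground terms, the 3 constants give N_0 = 3, and each function symbol of arity r contributes N_{k-1}^r new terms at level k: N_k = 3 + N_{k-1}^2 + N_{k-1} + N_{k-1}.
N_0 = 3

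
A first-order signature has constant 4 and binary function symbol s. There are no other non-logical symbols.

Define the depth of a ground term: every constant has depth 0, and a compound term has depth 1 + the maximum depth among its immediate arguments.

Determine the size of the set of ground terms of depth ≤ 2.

5

Count level by level. With function symbols s/2, the terms of depth ≤ k are the 1 constant together with each function applied to depth-≤(k−1) tuples, so N_k = 1 + N_{k-1}^2.
N_0 = 1
N_1 = 1 + 1^2 = 2
N_2 = 1 + 2^2 = 5
Explicitly: 4, s(4, 4), s(4, s(4, 4)), s(s(4, 4), 4), s(s(4, 4), s(4, 4)).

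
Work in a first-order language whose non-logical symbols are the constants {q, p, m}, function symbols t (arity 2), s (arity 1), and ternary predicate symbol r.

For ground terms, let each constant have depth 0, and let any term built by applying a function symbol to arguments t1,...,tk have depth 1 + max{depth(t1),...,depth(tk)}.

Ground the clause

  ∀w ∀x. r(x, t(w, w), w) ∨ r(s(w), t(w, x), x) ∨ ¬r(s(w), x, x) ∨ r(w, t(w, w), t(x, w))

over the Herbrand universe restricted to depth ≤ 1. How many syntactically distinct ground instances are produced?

225

Ground terms of depth ≤ 1:
  Let N_k = |{terms of depth ≤ k}|. Then N_0 = 3 and N_k = 3 + N_{k-1}^2 + N_{k-1} for k ≥ 1 (one summand per function symbol, arity giving the exponent).
  N_0 = 3
  N_1 = 3 + 3^2 + 3 = 15
So there are 15 ground terms available for substitution.
The clause has 2 distinct variables (w, x), each appearing in the body. In the free term algebra distinct substitutions yield syntactically distinct ground instances.
Number of ground instances = 15^2 = 225.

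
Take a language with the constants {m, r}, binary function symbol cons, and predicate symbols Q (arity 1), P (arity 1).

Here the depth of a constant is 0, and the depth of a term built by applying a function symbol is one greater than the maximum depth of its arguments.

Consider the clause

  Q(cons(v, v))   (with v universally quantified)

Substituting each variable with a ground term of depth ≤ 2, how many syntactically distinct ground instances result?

38

Ground terms of depth ≤ 2:
  If N_k denotes the number of depth-≤k ground terms, the 2 constants give N_0 = 2, and each function symbol of arity r contributes N_{k-1}^r new terms at level k: N_k = 2 + N_{k-1}^2.
  N_0 = 2
  N_1 = 2 + 2^2 = 6
  N_2 = 2 + 6^2 = 38
So there are 38 ground terms available for substitution.
The body mentions the single quantified variable v; since ground terms form a free algebra, no two substitutions collapse to the same formula.
Number of ground instances = 38.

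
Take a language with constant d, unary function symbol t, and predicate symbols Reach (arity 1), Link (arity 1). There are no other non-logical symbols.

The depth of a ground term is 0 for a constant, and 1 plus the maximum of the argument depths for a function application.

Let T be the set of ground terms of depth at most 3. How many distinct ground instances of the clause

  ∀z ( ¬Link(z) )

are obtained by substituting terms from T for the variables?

Ground terms of depth ≤ 3:
  Count level by level. With function symbols t/1, the terms of depth ≤ k are the 1 constant together with each function applied to depth-≤(k−1) tuples, so N_k = 1 + N_{k-1}.
  N_0 = 1
  N_1 = 1 + 1 = 2
  N_2 = 1 + 2 = 3
  N_3 = 1 + 3 = 4
  Explicitly: d, t(d), t(t(d)), t(t(t(d))).
So there are 4 ground terms available for substitution.
There is 1 variable to instantiate (z),  occurring in at least one literal, so different choices give different ground instances.
Number of ground instances = 4.

4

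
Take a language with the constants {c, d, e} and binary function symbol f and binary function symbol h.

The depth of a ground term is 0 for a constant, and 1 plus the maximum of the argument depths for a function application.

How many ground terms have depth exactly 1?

Let N_k count ground terms of depth at most k. Each non-constant term of depth ≤ k is some function symbol applied to depth-≤(k−1) arguments, giving N_k = 3 + N_{k-1}^2 + N_{k-1}^2.
N_0 = 3
N_1 = 3 + 3^2 + 3^2 = 21
Terms of depth exactly 1: N_1 − N_0 = 21 − 3 = 18.

18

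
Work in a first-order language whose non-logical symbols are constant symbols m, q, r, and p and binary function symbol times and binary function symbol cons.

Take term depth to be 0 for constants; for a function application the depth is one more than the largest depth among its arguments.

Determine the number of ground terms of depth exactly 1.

32

Write N_k for the number of ground terms of depth ≤ k. A term of depth ≤ k is either a constant or a function symbol applied to arguments of depth ≤ k−1, so N_k = 4 + N_{k-1}^2 + N_{k-1}^2.
N_0 = 4
N_1 = 4 + 4^2 + 4^2 = 36
Terms of depth exactly 1: N_1 − N_0 = 36 − 4 = 32.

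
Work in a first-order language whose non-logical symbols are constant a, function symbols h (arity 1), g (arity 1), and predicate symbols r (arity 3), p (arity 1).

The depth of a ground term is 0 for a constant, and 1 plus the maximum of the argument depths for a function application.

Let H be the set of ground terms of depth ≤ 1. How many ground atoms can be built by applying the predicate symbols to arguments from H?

First count ground terms of depth ≤ 1.
Let N_k count ground terms of depth at most k. Each non-constant term of depth ≤ k is some function symbol applied to depth-≤(k−1) arguments, giving N_k = 1 + N_{k-1} + N_{k-1}.
N_0 = 1
N_1 = 1 + 1 + 1 = 3
Explicitly: a, h(a), g(a).
So |H| = 3.
For each predicate symbol, the number of ground atoms is |H| raised to its arity; summing:
  r: 3^3 = 27;  p: 3
Total ground atoms: 27 + 3 = 30.

30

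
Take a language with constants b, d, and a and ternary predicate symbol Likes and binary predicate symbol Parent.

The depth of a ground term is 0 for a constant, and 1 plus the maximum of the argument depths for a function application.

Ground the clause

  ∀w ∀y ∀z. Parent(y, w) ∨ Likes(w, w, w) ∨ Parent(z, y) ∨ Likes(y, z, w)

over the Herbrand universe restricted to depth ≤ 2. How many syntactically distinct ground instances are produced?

27

Ground terms of depth ≤ 2:
  With no function symbols every ground term is a constant, so there are exactly 3 ground terms at every depth bound.
  N_0 = 3
  N_1 = 3
  N_2 = 3
  Explicitly: b, d, a.
So there are 3 ground terms available for substitution.
The body mentions every one of the 3 quantified variables; since ground terms form a free algebra, no two substitutions collapse to the same formula.
Number of ground instances = 3^3 = 27.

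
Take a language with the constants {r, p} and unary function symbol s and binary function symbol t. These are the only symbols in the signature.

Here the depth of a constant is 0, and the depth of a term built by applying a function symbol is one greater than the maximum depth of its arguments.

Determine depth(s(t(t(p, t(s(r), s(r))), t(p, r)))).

5

depth(s(r)) = 1 + depth(r) = 1 + 0 = 1
depth(t(s(r), s(r))) = 1 + max(1, 1) = 2
depth(t(p, t(s(r), s(r)))) = 1 + max(0, 2) = 3
depth(t(p, r)) = 1 + max(0, 0) = 1
depth(t(t(p, t(s(r), s(r))), t(p, r))) = 1 + max(3, 1) = 4
depth(s(t(t(p, t(s(r), s(r))), t(p, r)))) = 1 + depth(t(t(p, t(s(r), s(r))), t(p, r))) = 1 + 4 = 5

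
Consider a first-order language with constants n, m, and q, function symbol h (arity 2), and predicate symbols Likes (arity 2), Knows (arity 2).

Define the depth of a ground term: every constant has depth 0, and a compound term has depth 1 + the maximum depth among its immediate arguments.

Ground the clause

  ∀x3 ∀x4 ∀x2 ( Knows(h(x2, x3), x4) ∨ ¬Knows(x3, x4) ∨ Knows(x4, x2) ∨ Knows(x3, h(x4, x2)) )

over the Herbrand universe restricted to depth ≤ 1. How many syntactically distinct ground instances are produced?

Ground terms of depth ≤ 1:
  Write N_k for the number of ground terms of depth ≤ k. A term of depth ≤ k is either a constant or a function symbol applied to arguments of depth ≤ k−1, so N_k = 3 + N_{k-1}^2.
  N_0 = 3
  N_1 = 3 + 3^2 = 12
So there are 12 ground terms available for substitution.
The clause has 3 distinct variables (x3, x4, x2), each appearing in the body. In the free term algebra distinct substitutions yield syntactically distinct ground instances.
Number of ground instances = 12^3 = 1728.

1728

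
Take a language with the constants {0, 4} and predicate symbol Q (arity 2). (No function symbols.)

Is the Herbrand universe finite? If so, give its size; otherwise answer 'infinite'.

There are no function symbols, so every ground term is one of the 2 constants.
The Herbrand universe is {0, 4}, which is finite with 2 elements.

2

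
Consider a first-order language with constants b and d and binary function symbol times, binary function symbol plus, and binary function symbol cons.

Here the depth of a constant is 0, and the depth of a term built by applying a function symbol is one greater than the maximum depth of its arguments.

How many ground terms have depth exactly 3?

1043712

If N_k denotes the number of depth-≤k ground terms, the 2 constants give N_0 = 2, and each function symbol of arity r contributes N_{k-1}^r new terms at level k: N_k = 2 + N_{k-1}^2 + N_{k-1}^2 + N_{k-1}^2.
N_0 = 2
N_1 = 2 + 2^2 + 2^2 + 2^2 = 14
N_2 = 2 + 14^2 + 14^2 + 14^2 = 590
N_3 = 2 + 590^2 + 590^2 + 590^2 = 1044302
Terms of depth exactly 3: N_3 − N_2 = 1044302 − 590 = 1043712.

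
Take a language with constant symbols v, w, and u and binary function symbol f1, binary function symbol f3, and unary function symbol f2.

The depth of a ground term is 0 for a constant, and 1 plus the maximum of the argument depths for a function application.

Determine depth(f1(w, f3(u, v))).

depth(f3(u, v)) = 1 + max(0, 0) = 1
depth(f1(w, f3(u, v))) = 1 + max(0, 1) = 2

2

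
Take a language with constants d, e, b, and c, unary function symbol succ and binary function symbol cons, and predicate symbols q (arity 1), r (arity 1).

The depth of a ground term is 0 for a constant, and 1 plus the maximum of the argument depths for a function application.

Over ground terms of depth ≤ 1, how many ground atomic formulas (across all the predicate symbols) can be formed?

48

First count ground terms of depth ≤ 1.
Write N_k for the number of ground terms of depth ≤ k. A term of depth ≤ k is either a constant or a function symbol applied to arguments of depth ≤ k−1, so N_k = 4 + N_{k-1} + N_{k-1}^2.
N_0 = 4
N_1 = 4 + 4 + 4^2 = 24
So |H| = 24.
For each predicate symbol, the number of ground atoms is |H| raised to its arity; summing:
  q: 24;  r: 24
Total ground atoms: 24 + 24 = 48.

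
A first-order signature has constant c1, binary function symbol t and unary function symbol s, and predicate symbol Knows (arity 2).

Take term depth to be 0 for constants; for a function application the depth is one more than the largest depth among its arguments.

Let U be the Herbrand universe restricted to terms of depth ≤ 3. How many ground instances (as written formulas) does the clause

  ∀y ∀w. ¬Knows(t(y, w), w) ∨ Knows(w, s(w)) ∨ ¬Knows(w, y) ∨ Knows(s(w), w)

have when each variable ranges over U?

33489

Ground terms of depth ≤ 3:
  If N_k denotes the number of depth-≤k ground terms, the 1 constant gives N_0 = 1, and each function symbol of arity r contributes N_{k-1}^r new terms at level k: N_k = 1 + N_{k-1}^2 + N_{k-1}.
  N_0 = 1
  N_1 = 1 + 1^2 + 1 = 3
  N_2 = 1 + 3^2 + 3 = 13
  N_3 = 1 + 13^2 + 13 = 183
So there are 183 ground terms available for substitution.
The clause has 2 distinct variables (y, w), each appearing in the body. In the free term algebra distinct substitutions yield syntactically distinct ground instances.
Number of ground instances = 183^2 = 33489.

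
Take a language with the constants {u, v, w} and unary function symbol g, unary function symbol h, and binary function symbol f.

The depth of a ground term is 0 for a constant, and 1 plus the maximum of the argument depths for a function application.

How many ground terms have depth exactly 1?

Let N_k count ground terms of depth at most k. Each non-constant term of depth ≤ k is some function symbol applied to depth-≤(k−1) arguments, giving N_k = 3 + N_{k-1} + N_{k-1} + N_{k-1}^2.
N_0 = 3
N_1 = 3 + 3 + 3 + 3^2 = 18
Terms of depth exactly 1: N_1 − N_0 = 18 − 3 = 15.

15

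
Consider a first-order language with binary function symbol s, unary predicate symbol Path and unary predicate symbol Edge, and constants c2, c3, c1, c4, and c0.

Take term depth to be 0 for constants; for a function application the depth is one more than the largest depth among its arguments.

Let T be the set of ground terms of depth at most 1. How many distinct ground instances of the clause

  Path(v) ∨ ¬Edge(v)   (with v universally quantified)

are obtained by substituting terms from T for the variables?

Ground terms of depth ≤ 1:
  Let N_k = |{terms of depth ≤ k}|. Then N_0 = 5 and N_k = 5 + N_{k-1}^2 for k ≥ 1 (one summand per function symbol, arity giving the exponent).
  N_0 = 5
  N_1 = 5 + 5^2 = 30
So there are 30 ground terms available for substitution.
The body mentions the single quantified variable v; since ground terms form a free algebra, no two substitutions collapse to the same formula.
Number of ground instances = 30.

30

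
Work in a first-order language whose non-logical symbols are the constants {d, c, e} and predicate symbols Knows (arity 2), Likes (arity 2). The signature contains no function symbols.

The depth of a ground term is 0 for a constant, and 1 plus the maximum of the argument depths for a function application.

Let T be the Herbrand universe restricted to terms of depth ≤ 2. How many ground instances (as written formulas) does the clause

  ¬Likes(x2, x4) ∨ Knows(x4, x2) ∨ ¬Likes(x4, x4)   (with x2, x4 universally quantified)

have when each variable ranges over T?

Ground terms of depth ≤ 2:
  With no function symbols every ground term is a constant, so there are exactly 3 ground terms at every depth bound.
  N_0 = 3
  N_1 = 3
  N_2 = 3
So there are 3 ground terms available for substitution.
There are 2 variables to instantiate (x2, x4), each occurring in at least one literal, so different choices give different ground instances.
Number of ground instances = 3^2 = 9.

9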